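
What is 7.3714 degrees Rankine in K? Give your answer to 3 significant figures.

4.10 K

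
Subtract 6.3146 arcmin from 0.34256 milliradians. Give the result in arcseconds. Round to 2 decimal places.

-308.22 arcsec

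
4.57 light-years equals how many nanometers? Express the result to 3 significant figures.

4.32 × 10^25 nm

1 light-year = 9.46073 × 10^24 nanometers.
4.57 × 9.46073 × 10^24 ≈ 4.32 × 10^25 nm.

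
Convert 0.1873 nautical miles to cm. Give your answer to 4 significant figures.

34690 centimeters

1 nmi = 185200 centimeters.
So 0.1873 × 185200 ≈ 34690 cm.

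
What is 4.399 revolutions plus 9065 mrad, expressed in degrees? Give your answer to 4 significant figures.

4.399 rev = 1583.64 ° and 9065 mrad = 519.386 °.
1583.64 + 519.386 ≈ 2103 °.

2103 °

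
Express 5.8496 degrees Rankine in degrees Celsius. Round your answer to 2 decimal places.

-269.90 °C

°R = (°C + 273.15) × 9/5.
Applying the formula gives -269.90 °C.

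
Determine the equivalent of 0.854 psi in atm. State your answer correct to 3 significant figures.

0.0581 atm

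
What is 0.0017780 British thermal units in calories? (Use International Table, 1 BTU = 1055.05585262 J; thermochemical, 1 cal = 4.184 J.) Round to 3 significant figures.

0.448 cal

1 British thermal unit = 252.164 cal.
So 0.0017780 × 252.164 ≈ 0.448 cal.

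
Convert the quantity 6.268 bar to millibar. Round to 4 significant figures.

1 bar = 1000.00 millibar.
Then 6.268 × 1000.00 ≈ 6268 mbar.

6268 mbar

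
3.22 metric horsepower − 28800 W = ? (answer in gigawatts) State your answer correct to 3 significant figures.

-2.64 × 10^-5 GW

3.22 PS = 2.36831 × 10^-6 GW and 28800 W = 2.88000 × 10^-5 GW.
2.36831 × 10^-6 − 2.88000 × 10^-5 ≈ -2.64 × 10^-5 GW.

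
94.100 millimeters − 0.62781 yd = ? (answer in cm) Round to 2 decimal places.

-48.00 centimeters

94.100 mm = 9.41000 cm and 0.62781 yd = 57.4069 cm.
9.41000 − 57.4069 ≈ -48.00 cm.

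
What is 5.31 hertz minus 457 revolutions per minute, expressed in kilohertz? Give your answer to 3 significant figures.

5.31 Hz = 0.00531000 kHz and 457 rpm = 0.00761667 kHz.
0.00531000 − 0.00761667 ≈ -0.00231 kHz.

-0.00231 kHz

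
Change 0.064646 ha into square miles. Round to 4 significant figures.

0.0002496 square miles

1 hectare = 0.00386102 square miles.
0.064646 × 0.00386102 ≈ 0.0002496 mi².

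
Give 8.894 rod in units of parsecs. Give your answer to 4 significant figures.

1 rod = 1.62985 × 10^-16 pc.
Thus 8.894 × 1.62985 × 10^-16 ≈ 1.450 × 10^-15 pc.

1.450 × 10^-15 pc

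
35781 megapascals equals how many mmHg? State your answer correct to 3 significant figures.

2.68 × 10^8 mmHg

1 MPa = 7500.62 mmHg.
35781 × 7500.62 ≈ 2.68 × 10^8 mmHg.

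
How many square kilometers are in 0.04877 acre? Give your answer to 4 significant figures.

0.0001974 square kilometers

1 acre = 0.00404686 km².
So 0.04877 × 0.00404686 ≈ 0.0001974 km².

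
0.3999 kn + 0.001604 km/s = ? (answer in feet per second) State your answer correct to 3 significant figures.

0.3999 kn = 0.674955 ft/s and 0.001604 km/s = 5.26247 ft/s.
0.674955 + 5.26247 ≈ 5.94 ft/s.

5.94 ft/s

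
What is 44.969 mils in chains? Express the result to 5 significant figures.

1 mil = 1.26263e-6 chains.
So 44.969 × 1.26263e-6 ≈ 5.6779e-5 chain.

5.6779e-5 chain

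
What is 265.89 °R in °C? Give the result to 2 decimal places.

°R = (°C + 273.15) × 9/5.
Applying the formula gives -125.43 °C.

-125.43 °C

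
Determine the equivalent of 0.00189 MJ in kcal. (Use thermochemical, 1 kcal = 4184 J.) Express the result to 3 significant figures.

0.452 kcal

1 MJ = 239.006 kcal.
So 0.00189 × 239.006 ≈ 0.452 kcal.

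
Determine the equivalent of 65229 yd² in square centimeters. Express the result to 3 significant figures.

5.45e+8 cm²

1 square yard = 8361.27 cm².
So 65229 × 8361.27 ≈ 5.45e+8 cm².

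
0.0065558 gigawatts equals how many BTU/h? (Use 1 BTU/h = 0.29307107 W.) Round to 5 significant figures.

1 GW = 3.41214e+9 BTU/h.
Thus 0.0065558 × 3.41214e+9 ≈ 2.2369e+7 BTU/h.

2.2369e+7 BTU per hour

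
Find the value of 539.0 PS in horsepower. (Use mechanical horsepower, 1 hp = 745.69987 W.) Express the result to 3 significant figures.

532 hp

1 PS = 0.986320 horsepower.
Then 539.0 × 0.986320 ≈ 532 hp.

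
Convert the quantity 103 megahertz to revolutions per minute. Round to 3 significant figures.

6.18 × 10^9 rpm

1 megahertz = 6.00000 × 10^7 revolutions per minute.
Then 103 × 6.00000 × 10^7 ≈ 6.18 × 10^9 rpm.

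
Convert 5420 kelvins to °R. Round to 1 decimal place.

°R = K × 9/5.
Applying the formula gives 9756.0 °R.

9756.0 °R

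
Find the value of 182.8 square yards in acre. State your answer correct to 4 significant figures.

0.03777 acres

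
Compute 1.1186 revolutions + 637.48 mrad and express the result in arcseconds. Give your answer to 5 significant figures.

1.1186 rev = 1.44971 × 10^6 arcsec and 637.48 mrad = 131490 arcsec.
1.44971 × 10^6 + 131490 ≈ 1.5812 × 10^6 arcsec.

1.5812 × 10^6 arcsec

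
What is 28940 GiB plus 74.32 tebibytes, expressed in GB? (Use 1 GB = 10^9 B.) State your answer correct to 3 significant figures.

28940 GiB = 31074.1 GB and 74.32 TiB = 81715.7 GB.
31074.1 + 81715.7 ≈ 113000 GB.

113000 gigabytes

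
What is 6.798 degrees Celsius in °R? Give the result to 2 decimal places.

503.91 °R

°R = (°C + 273.15) × 9/5.
Applying the formula gives 503.91 °R.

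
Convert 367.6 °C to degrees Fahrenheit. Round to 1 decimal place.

693.7 °F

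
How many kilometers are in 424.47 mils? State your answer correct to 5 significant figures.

1.0782e-5 km

1 mil = 2.54000e-8 km.
Then 424.47 × 2.54000e-8 ≈ 1.0782e-5 km.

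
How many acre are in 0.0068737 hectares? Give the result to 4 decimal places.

0.0170 acres

1 ha = 2.47105 acres.
Then 0.0068737 × 2.47105 ≈ 0.0170 acre.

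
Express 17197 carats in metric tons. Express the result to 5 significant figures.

1 ct = 2.00000 × 10^-7 t.
So 17197 × 2.00000 × 10^-7 ≈ 0.0034394 t.

0.0034394 metric tons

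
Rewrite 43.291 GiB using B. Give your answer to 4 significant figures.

4.648e+10 B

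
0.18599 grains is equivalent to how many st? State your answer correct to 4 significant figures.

1.898e-6 st

1 grain = 1.02041e-5 stone.
So 0.18599 × 1.02041e-5 ≈ 1.898e-6 st.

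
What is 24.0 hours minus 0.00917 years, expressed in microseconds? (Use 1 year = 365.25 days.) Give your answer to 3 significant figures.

-2.03e+11 μs

24.0 h = 8.64000e+10 μs and 0.00917 yr = 2.89383e+11 μs.
8.64000e+10 − 2.89383e+11 ≈ -2.03e+11 μs.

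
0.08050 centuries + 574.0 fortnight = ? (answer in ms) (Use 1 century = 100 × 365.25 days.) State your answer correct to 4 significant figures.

0.08050 century = 2.54039e+11 ms and 574.0 fortnight = 6.94310e+11 ms.
2.54039e+11 + 6.94310e+11 ≈ 9.483e+11 ms.

9.483e+11 ms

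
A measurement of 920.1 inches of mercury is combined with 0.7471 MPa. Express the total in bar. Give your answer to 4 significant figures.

920.1 inHg = 31.1582 bar and 0.7471 MPa = 7.47100 bar.
31.1582 + 7.47100 ≈ 38.63 bar.

38.63 bar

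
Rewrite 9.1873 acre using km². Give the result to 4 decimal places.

0.0372 km²

1 acre = 0.00404686 square kilometers.
9.1873 × 0.00404686 ≈ 0.0372 km².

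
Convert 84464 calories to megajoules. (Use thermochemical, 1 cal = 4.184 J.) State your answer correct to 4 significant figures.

1 cal = 4.18400 × 10^-6 MJ.
Then 84464 × 4.18400 × 10^-6 ≈ 0.3534 MJ.

0.3534 MJ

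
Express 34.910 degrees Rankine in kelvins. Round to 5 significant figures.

19.394 K

°R = K × 9/5.
Applying the formula gives 19.394 K.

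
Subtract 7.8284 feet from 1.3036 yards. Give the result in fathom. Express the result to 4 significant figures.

1.3036 yd = 0.651800 fathom and 7.8284 ft = 1.30473 fathom.
0.651800 − 1.30473 ≈ -0.6529 fathom.

-0.6529 fathoms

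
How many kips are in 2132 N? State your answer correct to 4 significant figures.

0.4793 kip

1 N = 0.000224809 kip.
Thus 2132 × 0.000224809 ≈ 0.4793 kip.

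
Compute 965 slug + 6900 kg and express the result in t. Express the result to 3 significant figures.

965 slug = 14.0831 t and 6900 kg = 6.90000 t.
14.0831 + 6.90000 ≈ 21.0 t.

21.0 t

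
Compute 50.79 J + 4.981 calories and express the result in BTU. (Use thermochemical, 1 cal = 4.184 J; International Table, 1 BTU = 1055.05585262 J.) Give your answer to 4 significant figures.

50.79 J = 0.0481396 BTU and 4.981 cal = 0.0197530 BTU.
0.0481396 + 0.0197530 ≈ 0.06789 BTU.

0.06789 British thermal units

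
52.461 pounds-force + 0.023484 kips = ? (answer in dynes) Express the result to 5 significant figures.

3.3782e+7 dynes

52.461 lbf = 2.33358e+7 dyn and 0.023484 kip = 1.04462e+7 dyn.
2.33358e+7 + 1.04462e+7 ≈ 3.3782e+7 dyn.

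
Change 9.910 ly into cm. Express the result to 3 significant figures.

9.38 × 10^18 centimeters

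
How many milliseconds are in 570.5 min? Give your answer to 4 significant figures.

3.423 × 10^7 ms

1 minute = 60000.0 milliseconds.
So 570.5 × 60000.0 ≈ 3.423 × 10^7 ms.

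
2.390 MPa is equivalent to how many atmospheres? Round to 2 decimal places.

1 MPa = 9.86923 atm.
Thus 2.390 × 9.86923 ≈ 23.59 atm.

23.59 atm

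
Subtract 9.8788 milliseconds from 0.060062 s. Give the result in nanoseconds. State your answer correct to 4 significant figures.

0.060062 s = 6.00620 × 10^7 ns and 9.8788 ms = 9.87880 × 10^6 ns.
6.00620 × 10^7 − 9.87880 × 10^6 ≈ 5.018 × 10^7 ns.

5.018 × 10^7 ns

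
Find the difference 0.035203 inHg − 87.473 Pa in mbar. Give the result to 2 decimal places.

0.035203 inHg = 1.19211 mbar and 87.473 Pa = 0.874730 mbar.
1.19211 − 0.874730 ≈ 0.32 mbar.

0.32 mbar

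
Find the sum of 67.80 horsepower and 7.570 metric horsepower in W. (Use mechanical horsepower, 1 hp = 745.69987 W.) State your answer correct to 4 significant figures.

56130 watts

67.80 hp = 50558.5 W and 7.570 PS = 5567.73 W.
50558.5 + 5567.73 ≈ 56130 W.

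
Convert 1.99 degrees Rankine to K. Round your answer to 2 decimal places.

°R = K × 9/5.
Applying the formula gives 1.11 K.

1.11 K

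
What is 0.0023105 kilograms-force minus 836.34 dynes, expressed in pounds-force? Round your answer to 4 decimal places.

0.0032 lbf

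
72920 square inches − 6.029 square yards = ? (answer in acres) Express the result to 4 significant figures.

72920 in² = 0.0116251 acre and 6.029 yd² = 0.00124566 acre.
0.0116251 − 0.00124566 ≈ 0.01038 acre.

0.01038 acres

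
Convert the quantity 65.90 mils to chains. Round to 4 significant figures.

8.321e-5 chain

1 mil = 1.26263e-6 chain.
65.90 × 1.26263e-6 ≈ 8.321e-5 chain.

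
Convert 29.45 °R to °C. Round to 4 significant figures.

-256.8 °C

°R = (°C + 273.15) × 9/5.
Applying the formula gives -256.8 °C.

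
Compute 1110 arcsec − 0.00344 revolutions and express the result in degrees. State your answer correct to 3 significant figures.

1110 arcsec = 0.308333 ° and 0.00344 rev = 1.23840 °.
0.308333 − 1.23840 ≈ -0.930 °.

-0.930 °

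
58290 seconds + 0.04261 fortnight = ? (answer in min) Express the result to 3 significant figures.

1830 min

58290 s = 971.500 min and 0.04261 fortnight = 859.018 min.
971.500 + 859.018 ≈ 1830 min.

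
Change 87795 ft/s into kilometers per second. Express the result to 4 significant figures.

26.76 km/s

1 ft/s = 0.000304800 km/s.
Thus 87795 × 0.000304800 ≈ 26.76 km/s.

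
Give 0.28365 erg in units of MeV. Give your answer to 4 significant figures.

1 erg = 624151 MeV.
Thus 0.28365 × 624151 ≈ 177000 MeV.

177000 megaelectronvolts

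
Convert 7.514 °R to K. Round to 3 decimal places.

4.174 K

°R = K × 9/5.
Applying the formula gives 4.174 K.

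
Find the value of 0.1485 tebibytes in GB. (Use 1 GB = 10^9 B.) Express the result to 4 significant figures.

1 tebibyte = 1099.51 GB.
So 0.1485 × 1099.51 ≈ 163.3 GB.

163.3 GB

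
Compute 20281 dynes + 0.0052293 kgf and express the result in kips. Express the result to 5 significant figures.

20281 dyn = 4.55935 × 10^-5 kip and 0.0052293 kgf = 1.15286 × 10^-5 kip.
4.55935 × 10^-5 + 1.15286 × 10^-5 ≈ 5.7122 × 10^-5 kip.

5.7122 × 10^-5 kips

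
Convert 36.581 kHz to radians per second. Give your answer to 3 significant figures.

230000 radians per second

1 kilohertz = 6283.19 rad/s.
So 36.581 × 6283.19 ≈ 230000 rad/s.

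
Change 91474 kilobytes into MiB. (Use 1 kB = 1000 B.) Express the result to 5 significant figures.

1 kB = 0.000953674 mebibytes.
So 91474 × 0.000953674 ≈ 87.236 MiB.

87.236 mebibytes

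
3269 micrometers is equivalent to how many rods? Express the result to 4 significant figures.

1 micrometer = 1.98839 × 10^-7 rod.
So 3269 × 1.98839 × 10^-7 ≈ 0.0006500 rod.

0.0006500 rods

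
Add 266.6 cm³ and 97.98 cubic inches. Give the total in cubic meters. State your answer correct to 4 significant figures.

0.001872 cubic meters

266.6 cm³ = 0.000266600 m³ and 97.98 in³ = 0.00160560 m³.
0.000266600 + 0.00160560 ≈ 0.001872 m³.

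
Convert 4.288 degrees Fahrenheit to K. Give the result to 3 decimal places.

257.754 K

K = (°F + 459.67) × 5/9.
Applying the formula gives 257.754 K.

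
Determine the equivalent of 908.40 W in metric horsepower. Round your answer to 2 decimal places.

1.24 PS

1 W = 0.00135962 PS.
908.40 × 0.00135962 ≈ 1.24 PS.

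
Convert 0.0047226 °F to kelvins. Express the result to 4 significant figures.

K = (°F + 459.67) × 5/9.
Applying the formula gives 255.4 K.

255.4 kelvins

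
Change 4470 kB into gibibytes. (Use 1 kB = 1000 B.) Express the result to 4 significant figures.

0.004163 GiB

1 kilobyte = 9.31323 × 10^-7 gibibytes.
Thus 4470 × 9.31323 × 10^-7 ≈ 0.004163 GiB.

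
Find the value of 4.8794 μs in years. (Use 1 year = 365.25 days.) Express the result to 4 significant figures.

1 μs = 3.16881e-14 yr.
So 4.8794 × 3.16881e-14 ≈ 1.546e-13 yr.

1.546e-13 yr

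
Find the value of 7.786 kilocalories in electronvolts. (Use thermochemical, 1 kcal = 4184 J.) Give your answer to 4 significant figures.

2.033e+23 electronvolts

1 kilocalorie = 2.61145e+22 eV.
7.786 × 2.61145e+22 ≈ 2.033e+23 eV.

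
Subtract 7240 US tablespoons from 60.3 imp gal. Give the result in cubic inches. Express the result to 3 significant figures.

60.3 imp gal = 16728.4 in³ and 7240 US tbsp = 6532.97 in³.
16728.4 − 6532.97 ≈ 10200 in³.

10200 in³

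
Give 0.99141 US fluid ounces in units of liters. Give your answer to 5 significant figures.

0.029319 L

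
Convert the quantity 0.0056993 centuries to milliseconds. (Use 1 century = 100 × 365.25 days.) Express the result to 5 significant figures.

1.7986e+10 ms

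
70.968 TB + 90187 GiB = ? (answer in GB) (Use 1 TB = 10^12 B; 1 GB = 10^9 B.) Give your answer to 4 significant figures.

167800 gigabytes

70.968 TB = 70968.0 GB and 90187 GiB = 96837.6 GB.
70968.0 + 96837.6 ≈ 167800 GB.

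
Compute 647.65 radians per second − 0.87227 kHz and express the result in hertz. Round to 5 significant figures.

647.65 rad/s = 103.077 Hz and 0.87227 kHz = 872.270 Hz.
103.077 − 872.270 ≈ -769.19 Hz.

-769.19 hertz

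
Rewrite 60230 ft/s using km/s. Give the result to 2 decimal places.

18.36 km/s

1 foot per second = 0.000304800 kilometers per second.
Thus 60230 × 0.000304800 ≈ 18.36 km/s.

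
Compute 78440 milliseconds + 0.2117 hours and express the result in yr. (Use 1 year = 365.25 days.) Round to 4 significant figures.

78440 ms = 2.48561e-6 yr and 0.2117 h = 2.41501e-5 yr.
2.48561e-6 + 2.41501e-5 ≈ 2.664e-5 yr.

2.664e-5 yr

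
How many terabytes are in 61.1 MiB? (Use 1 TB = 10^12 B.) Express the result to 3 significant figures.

6.41 × 10^-5 terabytes

1 MiB = 1.04858 × 10^-6 terabytes.
61.1 × 1.04858 × 10^-6 ≈ 6.41 × 10^-5 TB.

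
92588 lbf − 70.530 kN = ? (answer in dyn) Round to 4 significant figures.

3.413e+10 dynes

92588 lbf = 4.11852e+10 dyn and 70.530 kN = 7.05300e+9 dyn.
4.11852e+10 − 7.05300e+9 ≈ 3.413e+10 dyn.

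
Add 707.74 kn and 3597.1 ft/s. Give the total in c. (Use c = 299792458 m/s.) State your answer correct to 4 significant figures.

707.74 kn = 1.21448e-6 c and 3597.1 ft/s = 3.65718e-6 c.
1.21448e-6 + 3.65718e-6 ≈ 4.872e-6 c.

4.872e-6 c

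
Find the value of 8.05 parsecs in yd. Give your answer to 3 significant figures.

2.72 × 10^17 yd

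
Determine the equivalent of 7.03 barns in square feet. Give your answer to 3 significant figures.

1 barn = 1.07639 × 10^-27 square feet.
Then 7.03 × 1.07639 × 10^-27 ≈ 7.57 × 10^-27 ft².

7.57 × 10^-27 ft²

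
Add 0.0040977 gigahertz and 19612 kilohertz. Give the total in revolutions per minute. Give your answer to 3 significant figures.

1.42e+9 revolutions per minute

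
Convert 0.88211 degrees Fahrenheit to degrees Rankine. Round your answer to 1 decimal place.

460.6 °R

°R = °F + 459.67.
Applying the formula gives 460.6 °R.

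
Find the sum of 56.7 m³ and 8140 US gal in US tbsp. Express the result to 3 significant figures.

56.7 m³ = 3.83451e+6 US tbsp and 8140 US gal = 2.08384e+6 US tbsp.
3.83451e+6 + 2.08384e+6 ≈ 5.92e+6 US tbsp.

5.92e+6 US tablespoons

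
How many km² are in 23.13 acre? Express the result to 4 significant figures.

1 acre = 0.00404686 km².
Thus 23.13 × 0.00404686 ≈ 0.09360 km².

0.09360 km²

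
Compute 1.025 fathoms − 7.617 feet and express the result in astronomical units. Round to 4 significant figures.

1.025 fathom = 1.25304 × 10^-11 au and 7.617 ft = 1.55193 × 10^-11 au.
1.25304 × 10^-11 − 1.55193 × 10^-11 ≈ -2.989 × 10^-12 au.

-2.989 × 10^-12 au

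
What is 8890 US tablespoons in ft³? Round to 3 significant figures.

4.64 ft³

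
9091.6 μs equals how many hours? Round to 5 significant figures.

2.5254 × 10^-6 h

1 microsecond = 2.77778 × 10^-10 hours.
So 9091.6 × 2.77778 × 10^-10 ≈ 2.5254 × 10^-6 h.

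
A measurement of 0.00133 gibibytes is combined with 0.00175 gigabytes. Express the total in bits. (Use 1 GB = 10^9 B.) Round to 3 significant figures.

2.54 × 10^7 bit

0.00133 GiB = 1.14246 × 10^7 bit and 0.00175 GB = 1.40000 × 10^7 bit.
1.14246 × 10^7 + 1.40000 × 10^7 ≈ 2.54 × 10^7 bit.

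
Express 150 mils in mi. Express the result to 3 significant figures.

1 mil = 1.57828 × 10^-8 mi.
Then 150 × 1.57828 × 10^-8 ≈ 2.37 × 10^-6 mi.

2.37 × 10^-6 mi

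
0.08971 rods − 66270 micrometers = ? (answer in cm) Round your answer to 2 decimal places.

0.08971 rod = 45.1170 cm and 66270 μm = 6.62700 cm.
45.1170 − 6.62700 ≈ 38.49 cm.

38.49 cm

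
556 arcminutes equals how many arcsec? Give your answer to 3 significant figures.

33400 arcseconds

1 arcmin = 60.0000 arcseconds.
556 × 60.0000 ≈ 33400 arcsec.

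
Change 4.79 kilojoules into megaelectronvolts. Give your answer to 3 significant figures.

1 kJ = 6.24151e+15 MeV.
4.79 × 6.24151e+15 ≈ 2.99e+16 MeV.

2.99e+16 megaelectronvolts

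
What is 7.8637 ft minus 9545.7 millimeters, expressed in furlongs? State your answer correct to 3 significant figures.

-0.0355 furlong

7.8637 ft = 0.0119147 furlong and 9545.7 mm = 0.0474514 furlong.
0.0119147 − 0.0474514 ≈ -0.0355 furlong.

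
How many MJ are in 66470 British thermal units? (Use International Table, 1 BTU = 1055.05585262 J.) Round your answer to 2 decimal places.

1 BTU = 0.00105506 megajoules.
Thus 66470 × 0.00105506 ≈ 70.13 MJ.

70.13 megajoules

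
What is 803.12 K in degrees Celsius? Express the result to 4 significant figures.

K = °C + 273.15.
Applying the formula gives 530.0 °C.

530.0 °C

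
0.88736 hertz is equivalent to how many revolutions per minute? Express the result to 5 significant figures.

1 Hz = 60.0000 rpm.
So 0.88736 × 60.0000 ≈ 53.242 rpm.

53.242 rpm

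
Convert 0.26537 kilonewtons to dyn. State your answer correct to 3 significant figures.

2.65 × 10^7 dyn

1 kilonewton = 1.00000 × 10^8 dyn.
Then 0.26537 × 1.00000 × 10^8 ≈ 2.65 × 10^7 dyn.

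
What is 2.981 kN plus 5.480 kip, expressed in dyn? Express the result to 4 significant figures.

2.981 kN = 2.98100e+8 dyn and 5.480 kip = 2.43763e+9 dyn.
2.98100e+8 + 2.43763e+9 ≈ 2.736e+9 dyn.

2.736e+9 dynes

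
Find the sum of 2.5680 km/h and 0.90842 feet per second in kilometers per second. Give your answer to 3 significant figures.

2.5680 km/h = 0.000713333 km/s and 0.90842 ft/s = 0.000276886 km/s.
0.000713333 + 0.000276886 ≈ 0.000990 km/s.

0.000990 km/s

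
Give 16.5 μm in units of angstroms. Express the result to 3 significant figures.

165000 Å

1 micrometer = 10000.0 Å.
Then 16.5 × 10000.0 ≈ 165000 Å.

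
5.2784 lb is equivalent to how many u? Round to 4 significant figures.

1 pound = 2.73160e+26 atomic mass units.
Then 5.2784 × 2.73160e+26 ≈ 1.442e+27 u.

1.442e+27 u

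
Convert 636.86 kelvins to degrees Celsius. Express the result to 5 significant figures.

K = °C + 273.15.
Applying the formula gives 363.71 °C.

363.71 degrees Celsius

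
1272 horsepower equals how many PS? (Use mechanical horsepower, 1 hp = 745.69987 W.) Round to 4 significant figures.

1290 PS

1 hp = 1.01387 metric horsepower.
Thus 1272 × 1.01387 ≈ 1290 PS.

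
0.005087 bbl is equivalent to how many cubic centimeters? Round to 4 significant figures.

1 bbl = 158987 cm³.
Then 0.005087 × 158987 ≈ 808.8 cm³.

808.8 cubic centimeters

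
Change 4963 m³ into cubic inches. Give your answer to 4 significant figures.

1 m³ = 61023.7 cubic inches.
Then 4963 × 61023.7 ≈ 3.029e+8 in³.

3.029e+8 in³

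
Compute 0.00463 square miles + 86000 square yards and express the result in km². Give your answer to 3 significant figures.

0.0839 km²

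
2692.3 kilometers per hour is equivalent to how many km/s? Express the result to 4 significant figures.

0.7479 km/s

1 kilometer per hour = 0.000277778 km/s.
Then 2692.3 × 0.000277778 ≈ 0.7479 km/s.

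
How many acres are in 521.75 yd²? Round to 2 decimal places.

1 square yard = 0.000206612 acre.
521.75 × 0.000206612 ≈ 0.11 acre.

0.11 acres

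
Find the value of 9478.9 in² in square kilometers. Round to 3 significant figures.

6.12 × 10^-6 square kilometers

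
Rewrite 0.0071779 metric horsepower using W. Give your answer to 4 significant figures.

1 metric horsepower = 735.499 W.
0.0071779 × 735.499 ≈ 5.279 W.

5.279 W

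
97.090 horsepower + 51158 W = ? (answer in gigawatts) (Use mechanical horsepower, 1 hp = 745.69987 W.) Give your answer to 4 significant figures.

0.0001236 GW

97.090 hp = 7.24000e-5 GW and 51158 W = 5.11580e-5 GW.
7.24000e-5 + 5.11580e-5 ≈ 0.0001236 GW.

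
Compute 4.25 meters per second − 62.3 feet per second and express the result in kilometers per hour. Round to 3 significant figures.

4.25 m/s = 15.3000 km/h and 62.3 ft/s = 68.3605 km/h.
15.3000 − 68.3605 ≈ -53.1 km/h.

-53.1 km/h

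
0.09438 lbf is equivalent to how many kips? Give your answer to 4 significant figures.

9.438 × 10^-5 kips

1 pound-force = 0.00100000 kip.
Then 0.09438 × 0.00100000 ≈ 9.438 × 10^-5 kip.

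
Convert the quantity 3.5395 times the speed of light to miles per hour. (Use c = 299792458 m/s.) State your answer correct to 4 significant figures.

2.374 × 10^9 mph

1 c = 6.70617 × 10^8 mph.
3.5395 × 6.70617 × 10^8 ≈ 2.374 × 10^9 mph.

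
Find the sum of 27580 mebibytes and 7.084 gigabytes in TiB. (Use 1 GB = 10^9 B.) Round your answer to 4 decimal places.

0.0327 TiB

27580 MiB = 0.0263023 TiB and 7.084 GB = 0.00644286 TiB.
0.0263023 + 0.00644286 ≈ 0.0327 TiB.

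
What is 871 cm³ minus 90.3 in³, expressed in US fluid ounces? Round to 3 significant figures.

-20.6 US fluid ounces

871 cm³ = 29.4520 US fl oz and 90.3 in³ = 50.0364 US fl oz.
29.4520 − 50.0364 ≈ -20.6 US fl oz.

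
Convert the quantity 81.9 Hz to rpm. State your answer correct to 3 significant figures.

1 hertz = 60.0000 rpm.
Then 81.9 × 60.0000 ≈ 4910 rpm.

4910 rpm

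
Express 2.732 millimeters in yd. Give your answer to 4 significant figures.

0.002988 yd

1 millimeter = 0.00109361 yards.
Thus 2.732 × 0.00109361 ≈ 0.002988 yd.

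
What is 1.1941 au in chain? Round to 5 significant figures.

8.8799 × 10^9 chains

1 au = 7.43646 × 10^9 chains.
1.1941 × 7.43646 × 10^9 ≈ 8.8799 × 10^9 chain.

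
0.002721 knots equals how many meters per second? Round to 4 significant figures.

1 kn = 0.514444 m/s.
So 0.002721 × 0.514444 ≈ 0.001400 m/s.

0.001400 m/s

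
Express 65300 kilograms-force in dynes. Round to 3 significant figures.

6.40e+10 dynes

1 kgf = 980665 dyn.
65300 × 980665 ≈ 6.40e+10 dyn.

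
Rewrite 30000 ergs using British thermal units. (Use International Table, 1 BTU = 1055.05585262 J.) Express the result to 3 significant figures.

1 erg = 9.47817e-11 BTU.
Then 30000 × 9.47817e-11 ≈ 2.84e-6 BTU.

2.84e-6 British thermal units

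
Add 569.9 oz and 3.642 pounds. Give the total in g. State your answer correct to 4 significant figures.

17810 grams

569.9 oz = 16156.4 g and 3.642 lb = 1651.98 g.
16156.4 + 1651.98 ≈ 17810 g.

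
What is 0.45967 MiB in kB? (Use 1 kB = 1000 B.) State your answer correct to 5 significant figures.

482.00 kB

1 MiB = 1048.58 kB.
Thus 0.45967 × 1048.58 ≈ 482.00 kB.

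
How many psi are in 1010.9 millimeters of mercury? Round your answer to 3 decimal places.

19.548 psi

1 millimeter of mercury = 0.0193368 psi.
Then 1010.9 × 0.0193368 ≈ 19.548 psi.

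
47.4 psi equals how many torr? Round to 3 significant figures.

1 psi = 51.7149 torr.
Thus 47.4 × 51.7149 ≈ 2450 torr.

2450 torr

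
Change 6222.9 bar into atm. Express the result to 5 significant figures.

6141.5 atmospheres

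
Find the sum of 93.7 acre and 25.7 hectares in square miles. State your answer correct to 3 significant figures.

0.246 mi²

93.7 acre = 0.146406 mi² and 25.7 ha = 0.0992283 mi².
0.146406 + 0.0992283 ≈ 0.246 mi².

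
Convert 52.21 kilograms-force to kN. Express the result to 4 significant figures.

0.5120 kilonewtons

1 kgf = 0.00980665 kilonewtons.
52.21 × 0.00980665 ≈ 0.5120 kN.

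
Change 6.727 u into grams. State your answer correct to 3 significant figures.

1 atomic mass unit = 1.66054 × 10^-24 g.
6.727 × 1.66054 × 10^-24 ≈ 1.12 × 10^-23 g.

1.12 × 10^-23 g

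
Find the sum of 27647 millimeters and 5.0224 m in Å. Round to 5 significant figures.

3.2669e+11 Å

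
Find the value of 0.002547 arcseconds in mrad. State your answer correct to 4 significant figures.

1.235 × 10^-5 mrad

1 arcsec = 0.00484814 milliradians.
Then 0.002547 × 0.00484814 ≈ 1.235 × 10^-5 mrad.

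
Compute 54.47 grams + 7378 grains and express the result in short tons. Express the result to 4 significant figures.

0.0005870 short tons

54.47 g = 6.00429e-5 short ton and 7378 gr = 0.000527000 short ton.
6.00429e-5 + 0.000527000 ≈ 0.0005870 short ton.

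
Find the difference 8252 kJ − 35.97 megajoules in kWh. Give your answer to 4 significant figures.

-7.699 kilowatt-hours

8252 kJ = 2.29222 kWh and 35.97 MJ = 9.99167 kWh.
2.29222 − 9.99167 ≈ -7.699 kWh.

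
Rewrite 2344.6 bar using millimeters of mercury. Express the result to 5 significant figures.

1.7586 × 10^6 mmHg

1 bar = 750.062 mmHg.
Thus 2344.6 × 750.062 ≈ 1.7586 × 10^6 mmHg.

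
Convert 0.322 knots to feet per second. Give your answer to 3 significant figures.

0.543 ft/s

1 knot = 1.68781 feet per second.
So 0.322 × 1.68781 ≈ 0.543 ft/s.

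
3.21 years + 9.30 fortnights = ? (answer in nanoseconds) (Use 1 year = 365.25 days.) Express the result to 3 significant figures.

3.21 yr = 1.01300 × 10^17 ns and 9.30 fortnight = 1.12493 × 10^16 ns.
1.01300 × 10^17 + 1.12493 × 10^16 ≈ 1.13 × 10^17 ns.

1.13 × 10^17 ns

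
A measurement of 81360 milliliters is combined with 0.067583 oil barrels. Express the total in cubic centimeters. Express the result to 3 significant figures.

92100 cubic centimeters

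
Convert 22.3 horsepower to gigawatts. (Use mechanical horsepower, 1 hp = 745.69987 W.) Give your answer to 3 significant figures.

1.66 × 10^-5 GW

1 horsepower = 7.45700 × 10^-7 GW.
So 22.3 × 7.45700 × 10^-7 ≈ 1.66 × 10^-5 GW.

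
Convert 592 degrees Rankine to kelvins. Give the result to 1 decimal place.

328.9 kelvins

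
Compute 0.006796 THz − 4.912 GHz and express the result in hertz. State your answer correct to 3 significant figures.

0.006796 THz = 6.79600 × 10^9 Hz and 4.912 GHz = 4.91200 × 10^9 Hz.
6.79600 × 10^9 − 4.91200 × 10^9 ≈ 1.88 × 10^9 Hz.

1.88 × 10^9 hertz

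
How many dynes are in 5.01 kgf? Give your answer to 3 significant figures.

4.91e+6 dynes

1 kgf = 980665 dynes.
Then 5.01 × 980665 ≈ 4.91e+6 dyn.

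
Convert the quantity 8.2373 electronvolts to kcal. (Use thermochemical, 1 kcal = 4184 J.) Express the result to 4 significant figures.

1 eV = 3.82929e-23 kcal.
Then 8.2373 × 3.82929e-23 ≈ 3.154e-22 kcal.

3.154e-22 kilocalories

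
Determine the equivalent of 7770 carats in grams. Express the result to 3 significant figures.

1550 g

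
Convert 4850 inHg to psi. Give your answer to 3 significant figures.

2380 psi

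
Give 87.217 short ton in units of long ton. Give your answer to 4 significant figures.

77.87 long ton

1 short ton = 0.892857 long ton.
87.217 × 0.892857 ≈ 77.87 long ton.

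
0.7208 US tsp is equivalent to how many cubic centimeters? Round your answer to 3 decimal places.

1 US tsp = 4.92892 cubic centimeters.
0.7208 × 4.92892 ≈ 3.553 cm³.

3.553 cubic centimeters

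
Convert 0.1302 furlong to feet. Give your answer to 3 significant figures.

85.9 feet

1 furlong = 660.000 ft.
Then 0.1302 × 660.000 ≈ 85.9 ft.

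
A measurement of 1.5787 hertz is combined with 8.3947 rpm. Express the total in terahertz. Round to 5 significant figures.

1.7186e-12 terahertz

1.5787 Hz = 1.57870e-12 THz and 8.3947 rpm = 1.39912e-13 THz.
1.57870e-12 + 1.39912e-13 ≈ 1.7186e-12 THz.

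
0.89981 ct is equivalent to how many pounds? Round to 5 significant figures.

0.00039675 pounds

1 carat = 0.000440925 lb.
So 0.89981 × 0.000440925 ≈ 0.00039675 lb.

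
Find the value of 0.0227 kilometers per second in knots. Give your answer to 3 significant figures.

1 km/s = 1943.84 knots.
So 0.0227 × 1943.84 ≈ 44.1 kn.

44.1 knots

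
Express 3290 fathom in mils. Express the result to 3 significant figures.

1 fathom = 72000.0 mil.
Then 3290 × 72000.0 ≈ 2.37 × 10^8 mil.

2.37 × 10^8 mils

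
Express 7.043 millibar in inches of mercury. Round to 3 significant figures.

0.208 inHg

1 millibar = 0.0295300 inHg.
Then 7.043 × 0.0295300 ≈ 0.208 inHg.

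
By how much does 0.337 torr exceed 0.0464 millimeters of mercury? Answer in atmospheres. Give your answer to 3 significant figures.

0.000382 atm

0.337 torr = 0.000443421 atm and 0.0464 mmHg = 6.10526e-5 atm.
0.000443421 − 6.10526e-5 ≈ 0.000382 atm.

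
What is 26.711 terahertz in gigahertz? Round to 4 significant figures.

26710 GHz

1 terahertz = 1000.00 gigahertz.
26.711 × 1000.00 ≈ 26710 GHz.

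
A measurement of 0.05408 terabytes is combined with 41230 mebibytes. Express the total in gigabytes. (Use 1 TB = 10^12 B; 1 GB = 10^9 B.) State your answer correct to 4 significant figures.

97.31 GB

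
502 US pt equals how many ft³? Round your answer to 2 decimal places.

8.39 cubic feet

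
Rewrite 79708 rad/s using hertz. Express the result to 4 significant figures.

12690 Hz

1 radian per second = 0.159155 Hz.
79708 × 0.159155 ≈ 12690 Hz.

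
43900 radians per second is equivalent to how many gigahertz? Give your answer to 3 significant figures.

1 rad/s = 1.59155 × 10^-10 gigahertz.
43900 × 1.59155 × 10^-10 ≈ 6.99 × 10^-6 GHz.

6.99 × 10^-6 gigahertz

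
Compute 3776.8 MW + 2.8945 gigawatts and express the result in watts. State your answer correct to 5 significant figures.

6.6713 × 10^9 W

3776.8 MW = 3.77680 × 10^9 W and 2.8945 GW = 2.89450 × 10^9 W.
3.77680 × 10^9 + 2.89450 × 10^9 ≈ 6.6713 × 10^9 W.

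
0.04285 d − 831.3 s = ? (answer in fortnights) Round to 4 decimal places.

0.04285 d = 0.00306071 fortnight and 831.3 s = 0.000687252 fortnight.
0.00306071 − 0.000687252 ≈ 0.0024 fortnight.

0.0024 fortnights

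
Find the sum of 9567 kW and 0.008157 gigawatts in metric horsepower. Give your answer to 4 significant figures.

9567 kW = 13007.5 PS and 0.008157 GW = 11090.4 PS.
13007.5 + 11090.4 ≈ 24100 PS.

24100 PS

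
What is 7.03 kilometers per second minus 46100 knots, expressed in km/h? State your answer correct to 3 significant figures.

7.03 km/s = 25308.0 km/h and 46100 kn = 85377.2 km/h.
25308.0 − 85377.2 ≈ -60100 km/h.

-60100 km/h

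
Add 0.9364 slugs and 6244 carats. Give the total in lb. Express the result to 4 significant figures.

0.9364 slug = 30.1278 lb and 6244 ct = 2.75313 lb.
30.1278 + 2.75313 ≈ 32.88 lb.

32.88 pounds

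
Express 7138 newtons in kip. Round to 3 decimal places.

1.605 kip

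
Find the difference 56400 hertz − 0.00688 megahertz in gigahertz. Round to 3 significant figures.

56400 Hz = 5.64000e-5 GHz and 0.00688 MHz = 6.88000e-6 GHz.
5.64000e-5 − 6.88000e-6 ≈ 4.95e-5 GHz.

4.95e-5 gigahertz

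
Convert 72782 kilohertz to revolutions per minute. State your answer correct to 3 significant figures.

4.37 × 10^9 revolutions per minute

1 kHz = 60000.0 rpm.
72782 × 60000.0 ≈ 4.37 × 10^9 rpm.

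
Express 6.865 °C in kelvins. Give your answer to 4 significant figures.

K = °C + 273.15.
Applying the formula gives 280.0 K.

280.0 K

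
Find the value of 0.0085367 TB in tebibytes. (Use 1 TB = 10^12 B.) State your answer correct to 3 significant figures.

1 TB = 0.909495 TiB.
Then 0.0085367 × 0.909495 ≈ 0.00776 TiB.

0.00776 TiB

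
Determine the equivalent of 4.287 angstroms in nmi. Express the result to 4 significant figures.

1 Å = 5.39957e-14 nautical miles.
Then 4.287 × 5.39957e-14 ≈ 2.315e-13 nmi.

2.315e-13 nautical miles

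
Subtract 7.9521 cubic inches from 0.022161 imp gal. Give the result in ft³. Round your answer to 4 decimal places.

-0.0010 cubic feet

0.022161 imp gal = 0.00355781 ft³ and 7.9521 in³ = 0.00460191 ft³.
0.00355781 − 0.00460191 ≈ -0.0010 ft³.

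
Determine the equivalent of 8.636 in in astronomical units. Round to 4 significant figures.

1.466 × 10^-12 au

1 in = 1.69789 × 10^-13 astronomical units.
8.636 × 1.69789 × 10^-13 ≈ 1.466 × 10^-12 au.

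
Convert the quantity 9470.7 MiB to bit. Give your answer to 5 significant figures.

1 MiB = 8.38861e+6 bit.
Thus 9470.7 × 8.38861e+6 ≈ 7.9446e+10 bit.

7.9446e+10 bits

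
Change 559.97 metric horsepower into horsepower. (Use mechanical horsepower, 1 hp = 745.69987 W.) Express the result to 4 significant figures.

552.3 horsepower

1 PS = 0.986320 horsepower.
Thus 559.97 × 0.986320 ≈ 552.3 hp.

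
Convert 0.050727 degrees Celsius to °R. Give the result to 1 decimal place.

491.8 degrees Rankine

°R = (°C + 273.15) × 9/5.
Applying the formula gives 491.8 °R.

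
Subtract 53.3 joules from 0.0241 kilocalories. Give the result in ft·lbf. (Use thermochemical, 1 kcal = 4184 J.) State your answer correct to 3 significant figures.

0.0241 kcal = 74.3716 ft·lbf and 53.3 J = 39.3121 ft·lbf.
74.3716 − 39.3121 ≈ 35.1 ft·lbf.

35.1 foot-pounds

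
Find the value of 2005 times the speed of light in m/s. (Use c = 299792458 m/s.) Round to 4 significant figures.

1 speed of light = 2.99792e+8 meters per second.
2005 × 2.99792e+8 ≈ 6.011e+11 m/s.

6.011e+11 m/s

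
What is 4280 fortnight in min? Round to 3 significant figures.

8.63e+7 min

1 fortnight = 20160.0 min.
4280 × 20160.0 ≈ 8.63e+7 min.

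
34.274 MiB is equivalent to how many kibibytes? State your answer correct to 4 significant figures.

35100 KiB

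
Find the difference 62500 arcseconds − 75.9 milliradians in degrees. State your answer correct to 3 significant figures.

13.0 °

62500 arcsec = 17.3611 ° and 75.9 mrad = 4.34875 °.
17.3611 − 4.34875 ≈ 13.0 °.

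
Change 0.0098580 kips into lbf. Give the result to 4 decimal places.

9.8580 lbf

1 kip = 1000.00 pounds-force.
Then 0.0098580 × 1000.00 ≈ 9.8580 lbf.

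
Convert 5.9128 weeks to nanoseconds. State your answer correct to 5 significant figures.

3.5761e+15 nanoseconds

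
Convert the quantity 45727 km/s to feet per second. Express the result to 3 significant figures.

1.50 × 10^8 ft/s

1 km/s = 3280.84 feet per second.
So 45727 × 3280.84 ≈ 1.50 × 10^8 ft/s.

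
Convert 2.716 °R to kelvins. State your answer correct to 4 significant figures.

1.509 K

°R = K × 9/5.
Applying the formula gives 1.509 K.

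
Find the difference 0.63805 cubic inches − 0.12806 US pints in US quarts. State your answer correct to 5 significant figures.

0.63805 in³ = 0.01104848 US qt and 0.12806 US pt = 0.06403000 US qt.
0.01104848 − 0.06403000 ≈ -0.052982 US qt.

-0.052982 US qt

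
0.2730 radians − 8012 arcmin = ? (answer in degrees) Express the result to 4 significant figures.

-117.9 °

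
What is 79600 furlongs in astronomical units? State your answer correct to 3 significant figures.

0.000107 au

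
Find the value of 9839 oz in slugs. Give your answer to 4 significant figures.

1 ounce = 0.00194256 slugs.
So 9839 × 0.00194256 ≈ 19.11 slug.

19.11 slug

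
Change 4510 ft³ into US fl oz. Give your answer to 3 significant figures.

1 ft³ = 957.506 US fl oz.
Then 4510 × 957.506 ≈ 4.32e+6 US fl oz.

4.32e+6 US fluid ounces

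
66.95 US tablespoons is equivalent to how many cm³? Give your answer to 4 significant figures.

990.0 cubic centimeters

1 US tablespoon = 14.7868 cubic centimeters.
Thus 66.95 × 14.7868 ≈ 990.0 cm³.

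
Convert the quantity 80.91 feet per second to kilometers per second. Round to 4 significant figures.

1 ft/s = 0.000304800 kilometers per second.
80.91 × 0.000304800 ≈ 0.02466 km/s.

0.02466 kilometers per second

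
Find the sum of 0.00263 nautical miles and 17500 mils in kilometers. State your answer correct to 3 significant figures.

0.00263 nmi = 0.00487076 km and 17500 mil = 0.000444500 km.
0.00487076 + 0.000444500 ≈ 0.00532 km.

0.00532 kilometers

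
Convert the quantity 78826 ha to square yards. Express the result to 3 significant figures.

9.43 × 10^8 yd²

1 ha = 11959.9 yd².
Then 78826 × 11959.9 ≈ 9.43 × 10^8 yd².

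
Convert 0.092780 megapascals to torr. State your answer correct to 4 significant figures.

695.9 torr

1 MPa = 7500.62 torr.
Thus 0.092780 × 7500.62 ≈ 695.9 torr.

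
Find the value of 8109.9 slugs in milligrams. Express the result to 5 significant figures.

1 slug = 1.45939 × 10^7 milligrams.
Thus 8109.9 × 1.45939 × 10^7 ≈ 1.1836 × 10^11 mg.

1.1836 × 10^11 milligrams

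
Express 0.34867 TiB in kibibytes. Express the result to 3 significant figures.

1 tebibyte = 1.07374e+9 kibibytes.
Then 0.34867 × 1.07374e+9 ≈ 3.74e+8 KiB.

3.74e+8 KiB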